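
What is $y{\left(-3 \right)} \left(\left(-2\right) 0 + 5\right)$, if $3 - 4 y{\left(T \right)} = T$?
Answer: $\frac{15}{2} \approx 7.5$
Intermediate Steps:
$y{\left(T \right)} = \frac{3}{4} - \frac{T}{4}$
$y{\left(-3 \right)} \left(\left(-2\right) 0 + 5\right) = \left(\frac{3}{4} - - \frac{3}{4}\right) \left(\left(-2\right) 0 + 5\right) = \left(\frac{3}{4} + \frac{3}{4}\right) \left(0 + 5\right) = \frac{3}{2} \cdot 5 = \frac{15}{2}$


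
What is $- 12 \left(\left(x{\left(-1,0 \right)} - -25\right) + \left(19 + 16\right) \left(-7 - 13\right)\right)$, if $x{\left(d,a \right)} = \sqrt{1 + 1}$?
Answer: $8100 - 12 \sqrt{2} \approx 8083.0$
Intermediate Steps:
$x{\left(d,a \right)} = \sqrt{2}$
$- 12 \left(\left(x{\left(-1,0 \right)} - -25\right) + \left(19 + 16\right) \left(-7 - 13\right)\right) = - 12 \left(\left(\sqrt{2} - -25\right) + \left(19 + 16\right) \left(-7 - 13\right)\right) = - 12 \left(\left(\sqrt{2} + 25\right) + 35 \left(-20\right)\right) = - 12 \left(\left(25 + \sqrt{2}\right) - 700\right) = - 12 \left(-675 + \sqrt{2}\right) = 8100 - 12 \sqrt{2}$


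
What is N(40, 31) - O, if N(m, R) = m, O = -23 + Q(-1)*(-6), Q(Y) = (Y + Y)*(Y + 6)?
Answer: 3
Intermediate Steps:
Q(Y) = 2*Y*(6 + Y) (Q(Y) = (2*Y)*(6 + Y) = 2*Y*(6 + Y))
O = 37 (O = -23 + (2*(-1)*(6 - 1))*(-6) = -23 + (2*(-1)*5)*(-6) = -23 - 10*(-6) = -23 + 60 = 37)
N(40, 31) - O = 40 - 1*37 = 40 - 37 = 3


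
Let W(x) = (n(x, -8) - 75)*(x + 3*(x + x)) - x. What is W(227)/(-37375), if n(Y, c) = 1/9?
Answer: 1073029/336375 ≈ 3.1900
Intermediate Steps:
n(Y, c) = 1/9
W(x) = -4727*x/9 (W(x) = (1/9 - 75)*(x + 3*(x + x)) - x = -674*(x + 3*(2*x))/9 - x = -674*(x + 6*x)/9 - x = -4718*x/9 - x = -4727*x/9)
W(227)/(-37375) = -4727/9*227/(-37375) = -1073029/9*(-1/37375) = 1073029/336375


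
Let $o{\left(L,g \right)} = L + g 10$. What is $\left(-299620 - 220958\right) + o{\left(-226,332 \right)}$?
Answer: $-517484$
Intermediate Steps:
$o{\left(L,g \right)} = L + 10 g$
$\left(-299620 - 220958\right) + o{\left(-226,332 \right)} = \left(-299620 - 220958\right) + \left(-226 + 10 \cdot 332\right) = -520578 + \left(-226 + 3320\right) = -520578 + 3094 = -517484$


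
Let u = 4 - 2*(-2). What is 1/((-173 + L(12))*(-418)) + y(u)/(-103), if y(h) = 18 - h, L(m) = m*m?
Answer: -121117/1248566 ≈ -0.097005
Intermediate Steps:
L(m) = m**2
u = 8 (u = 4 + 4 = 8)
1/((-173 + L(12))*(-418)) + y(u)/(-103) = 1/(-173 + 12**2*(-418)) + (18 - 1*8)/(-103) = -1/418/(-173 + 144) + (18 - 8)*(-1/103) = -1/418/(-29) + 10*(-1/103) = -1/29*(-1/418) - 10/103 = 1/12122 - 10/103 = -121117/1248566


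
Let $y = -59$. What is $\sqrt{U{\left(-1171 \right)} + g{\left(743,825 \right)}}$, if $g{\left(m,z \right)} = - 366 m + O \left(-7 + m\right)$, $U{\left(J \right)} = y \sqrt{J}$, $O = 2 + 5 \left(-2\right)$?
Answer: $\sqrt{-277826 - 59 i \sqrt{1171}} \approx 1.915 - 527.1 i$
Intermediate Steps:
$O = -8$ ($O = 2 - 10 = -8$)
$U{\left(J \right)} = - 59 \sqrt{J}$
$g{\left(m,z \right)} = 56 - 374 m$ ($g{\left(m,z \right)} = - 366 m - 8 \left(-7 + m\right) = - 366 m - \left(-56 + 8 m\right) = 56 - 374 m$)
$\sqrt{U{\left(-1171 \right)} + g{\left(743,825 \right)}} = \sqrt{- 59 \sqrt{-1171} + \left(56 - 277882\right)} = \sqrt{- 59 i \sqrt{1171} + \left(56 - 277882\right)} = \sqrt{- 59 i \sqrt{1171} - 277826} = \sqrt{-277826 - 59 i \sqrt{1171}}$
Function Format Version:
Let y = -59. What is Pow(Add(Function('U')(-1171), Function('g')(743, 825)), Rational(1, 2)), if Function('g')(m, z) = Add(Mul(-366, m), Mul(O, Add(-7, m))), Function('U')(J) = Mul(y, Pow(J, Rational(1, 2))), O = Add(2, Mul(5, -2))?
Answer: Pow(Add(-277826, Mul(-59, I, Pow(1171, Rational(1, 2)))), Rational(1, 2)) ≈ Add(1.915, Mul(-527.10, I))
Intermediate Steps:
O = -8 (O = Add(2, -10) = -8)
Function('U')(J) = Mul(-59, Pow(J, Rational(1, 2)))
Function('g')(m, z) = Add(56, Mul(-374, m)) (Function('g')(m, z) = Add(Mul(-366, m), Mul(-8, Add(-7, m))) = Add(Mul(-366, m), Add(56, Mul(-8, m))) = Add(56, Mul(-374, m)))
Pow(Add(Function('U')(-1171), Function('g')(743, 825)), Rational(1, 2)) = Pow(Add(Mul(-59, Pow(-1171, Rational(1, 2))), Add(56, Mul(-374, 743))), Rational(1, 2)) = Pow(Add(Mul(-59, Mul(I, Pow(1171, Rational(1, 2)))), Add(56, -277882)), Rational(1, 2)) = Pow(Add(Mul(-59, I, Pow(1171, Rational(1, 2))), -277826), Rational(1, 2)) = Pow(Add(-277826, Mul(-59, I, Pow(1171, Rational(1, 2)))), Rational(1, 2))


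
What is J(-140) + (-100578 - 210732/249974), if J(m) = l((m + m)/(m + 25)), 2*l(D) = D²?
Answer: -6649888334092/66118123 ≈ -1.0058e+5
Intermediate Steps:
l(D) = D²/2
J(m) = 2*m²/(25 + m)² (J(m) = ((m + m)/(m + 25))²/2 = ((2*m)/(25 + m))²/2 = (2*m/(25 + m))²/2 = (4*m²/(25 + m)²)/2 = 2*m²/(25 + m)²)
J(-140) + (-100578 - 210732/249974) = 2*(-140)²/(25 - 140)² + (-100578 - 210732/249974) = 2*19600/(-115)² + (-100578 - 210732*1/249974) = 2*19600*(1/13225) + (-100578 - 105366/124987) = 1568/529 - 12571047852/124987 = -6649888334092/66118123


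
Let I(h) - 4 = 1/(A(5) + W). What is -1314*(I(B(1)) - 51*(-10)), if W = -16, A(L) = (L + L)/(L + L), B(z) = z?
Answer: -3376542/5 ≈ -6.7531e+5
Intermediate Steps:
A(L) = 1 (A(L) = (2*L)/((2*L)) = (2*L)*(1/(2*L)) = 1)
I(h) = 59/15 (I(h) = 4 + 1/(1 - 16) = 4 + 1/(-15) = 4 - 1/15 = 59/15)
-1314*(I(B(1)) - 51*(-10)) = -1314*(59/15 - 51*(-10)) = -1314*(59/15 + 510) = -1314*7709/15 = -3376542/5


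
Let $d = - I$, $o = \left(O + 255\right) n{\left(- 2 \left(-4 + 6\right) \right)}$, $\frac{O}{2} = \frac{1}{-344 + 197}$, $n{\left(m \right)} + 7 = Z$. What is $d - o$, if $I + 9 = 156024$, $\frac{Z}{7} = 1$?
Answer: $-156015$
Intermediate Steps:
$Z = 7$ ($Z = 7 \cdot 1 = 7$)
$n{\left(m \right)} = 0$ ($n{\left(m \right)} = -7 + 7 = 0$)
$O = - \frac{2}{147}$ ($O = \frac{2}{-344 + 197} = \frac{2}{-147} = 2 \left(- \frac{1}{147}\right) = - \frac{2}{147} \approx -0.013605$)
$o = 0$ ($o = \left(- \frac{2}{147} + 255\right) 0 = \frac{37483}{147} \cdot 0 = 0$)
$I = 156015$ ($I = -9 + 156024 = 156015$)
$d = -156015$ ($d = \left(-1\right) 156015 = -156015$)
$d - o = -156015 - 0 = -156015 + 0 = -156015$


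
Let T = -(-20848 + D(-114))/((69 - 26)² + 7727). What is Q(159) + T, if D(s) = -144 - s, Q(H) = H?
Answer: 771731/4788 ≈ 161.18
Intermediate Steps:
T = 10439/4788 (T = -(-20848 + (-144 - 1*(-114)))/((69 - 26)² + 7727) = -(-20848 + (-144 + 114))/(43² + 7727) = -(-20848 - 30)/(1849 + 7727) = -(-20878)/9576 = -1*(-10439/4788) = 10439/4788 ≈ 2.1802)
Q(159) + T = 159 + 10439/4788 = 771731/4788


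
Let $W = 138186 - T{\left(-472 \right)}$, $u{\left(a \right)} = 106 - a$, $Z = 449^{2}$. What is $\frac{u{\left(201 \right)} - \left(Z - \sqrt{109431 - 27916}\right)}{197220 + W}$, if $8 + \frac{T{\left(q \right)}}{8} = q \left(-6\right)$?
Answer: $- \frac{100848}{156407} + \frac{\sqrt{81515}}{312814} \approx -0.64387$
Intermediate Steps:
$Z = 201601$
$T{\left(q \right)} = -64 - 48 q$ ($T{\left(q \right)} = -64 + 8 q \left(-6\right) = -64 + 8 \left(- 6 q\right) = -64 - 48 q$)
$W = 115594$ ($W = 138186 - \left(-64 - -22656\right) = 138186 - \left(-64 + 22656\right) = 138186 - 22592 = 115594$)
$\frac{u{\left(201 \right)} - \left(Z - \sqrt{109431 - 27916}\right)}{197220 + W} = \frac{\left(106 - 201\right) + \left(\sqrt{109431 - 27916} - 201601\right)}{197220 + 115594} = \frac{\left(106 - 201\right) - \left(201601 - \sqrt{81515}\right)}{312814} = \left(-95 - \left(201601 - \sqrt{81515}\right)\right) \frac{1}{312814} = \left(-201696 + \sqrt{81515}\right) \frac{1}{312814} = - \frac{100848}{156407} + \frac{\sqrt{81515}}{312814}$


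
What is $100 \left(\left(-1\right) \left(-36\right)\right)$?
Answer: $3600$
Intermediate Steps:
$100 \left(\left(-1\right) \left(-36\right)\right) = 100 \cdot 36 = 3600$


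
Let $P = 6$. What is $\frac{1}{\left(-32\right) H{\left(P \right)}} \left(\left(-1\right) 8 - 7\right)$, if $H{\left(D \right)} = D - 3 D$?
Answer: $- \frac{5}{128} \approx -0.039063$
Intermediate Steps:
$H{\left(D \right)} = - 2 D$
$\frac{1}{\left(-32\right) H{\left(P \right)}} \left(\left(-1\right) 8 - 7\right) = \frac{1}{\left(-32\right) \left(\left(-2\right) 6\right)} \left(\left(-1\right) 8 - 7\right) = - \frac{1}{32 \left(-12\right)} \left(-8 - 7\right) = \left(- \frac{1}{32}\right) \left(- \frac{1}{12}\right) \left(-15\right) = \frac{1}{384} \left(-15\right) = - \frac{5}{128}$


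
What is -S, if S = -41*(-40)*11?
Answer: -18040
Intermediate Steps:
S = 18040 (S = 1640*11 = 18040)
-S = -1*18040 = -18040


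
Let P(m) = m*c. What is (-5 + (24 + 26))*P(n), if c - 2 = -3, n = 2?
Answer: -90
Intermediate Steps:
c = -1 (c = 2 - 3 = -1)
P(m) = -m (P(m) = m*(-1) = -m)
(-5 + (24 + 26))*P(n) = (-5 + (24 + 26))*(-1*2) = (-5 + 50)*(-2) = 45*(-2) = -90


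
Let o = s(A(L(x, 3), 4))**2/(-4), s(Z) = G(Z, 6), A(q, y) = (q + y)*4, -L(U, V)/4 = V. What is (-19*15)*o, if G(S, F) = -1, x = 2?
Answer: 285/4 ≈ 71.250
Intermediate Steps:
L(U, V) = -4*V
A(q, y) = 4*q + 4*y
s(Z) = -1
o = -1/4 (o = (-1)**2/(-4) = 1*(-1/4) = -1/4 ≈ -0.25000)
(-19*15)*o = -19*15*(-1/4) = -285*(-1/4) = 285/4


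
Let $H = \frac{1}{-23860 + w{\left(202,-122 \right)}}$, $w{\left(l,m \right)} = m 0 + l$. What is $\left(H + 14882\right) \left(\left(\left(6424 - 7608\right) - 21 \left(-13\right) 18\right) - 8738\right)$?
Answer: $- \frac{881604200920}{11829} \approx -7.4529 \cdot 10^{7}$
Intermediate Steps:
$w{\left(l,m \right)} = l$ ($w{\left(l,m \right)} = 0 + l = l$)
$H = - \frac{1}{23658}$ ($H = \frac{1}{-23860 + 202} = \frac{1}{-23658} = - \frac{1}{23658} \approx -4.2269 \cdot 10^{-5}$)
$\left(H + 14882\right) \left(\left(\left(6424 - 7608\right) - 21 \left(-13\right) 18\right) - 8738\right) = \left(- \frac{1}{23658} + 14882\right) \left(\left(\left(6424 - 7608\right) - 21 \left(-13\right) 18\right) - 8738\right) = \frac{352078355 \left(\left(-1184 - \left(-273\right) 18\right) - 8738\right)}{23658} = \frac{352078355 \left(\left(-1184 - -4914\right) - 8738\right)}{23658} = \frac{352078355 \left(\left(-1184 + 4914\right) - 8738\right)}{23658} = \frac{352078355 \left(3730 - 8738\right)}{23658} = \frac{352078355}{23658} \left(-5008\right) = - \frac{881604200920}{11829}$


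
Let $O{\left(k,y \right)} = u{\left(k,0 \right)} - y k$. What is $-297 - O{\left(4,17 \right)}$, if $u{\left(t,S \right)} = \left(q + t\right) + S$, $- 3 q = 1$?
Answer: $- \frac{698}{3} \approx -232.67$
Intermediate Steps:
$q = - \frac{1}{3}$ ($q = \left(- \frac{1}{3}\right) 1 = - \frac{1}{3} \approx -0.33333$)
$u{\left(t,S \right)} = - \frac{1}{3} + S + t$ ($u{\left(t,S \right)} = \left(- \frac{1}{3} + t\right) + S = - \frac{1}{3} + S + t$)
$O{\left(k,y \right)} = - \frac{1}{3} + k - k y$ ($O{\left(k,y \right)} = \left(- \frac{1}{3} + 0 + k\right) - y k = \left(- \frac{1}{3} + k\right) - k y = - \frac{1}{3} + k - k y$)
$-297 - O{\left(4,17 \right)} = -297 - \left(- \frac{1}{3} + 4 - 4 \cdot 17\right) = -297 - \left(- \frac{1}{3} + 4 - 68\right) = -297 - - \frac{193}{3} = -297 + \frac{193}{3} = - \frac{698}{3}$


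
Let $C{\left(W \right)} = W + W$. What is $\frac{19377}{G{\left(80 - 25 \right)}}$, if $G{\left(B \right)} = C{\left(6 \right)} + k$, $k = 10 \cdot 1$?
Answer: $\frac{19377}{22} \approx 880.77$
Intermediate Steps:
$C{\left(W \right)} = 2 W$
$k = 10$
$G{\left(B \right)} = 22$ ($G{\left(B \right)} = 2 \cdot 6 + 10 = 12 + 10 = 22$)
$\frac{19377}{G{\left(80 - 25 \right)}} = \frac{19377}{22}$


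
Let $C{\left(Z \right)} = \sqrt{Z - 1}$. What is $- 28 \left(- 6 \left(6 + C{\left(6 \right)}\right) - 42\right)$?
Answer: $2184 + 168 \sqrt{5} \approx 2559.7$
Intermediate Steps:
$C{\left(Z \right)} = \sqrt{-1 + Z}$
$- 28 \left(- 6 \left(6 + C{\left(6 \right)}\right) - 42\right) = - 28 \left(- 6 \left(6 + \sqrt{-1 + 6}\right) - 42\right) = - 28 \left(- 6 \left(6 + \sqrt{5}\right) - 42\right) = - 28 \left(\left(-36 - 6 \sqrt{5}\right) - 42\right) = - 28 \left(-78 - 6 \sqrt{5}\right) = 2184 + 168 \sqrt{5}$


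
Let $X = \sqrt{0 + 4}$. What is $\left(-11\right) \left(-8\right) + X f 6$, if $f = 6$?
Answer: $160$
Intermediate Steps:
$X = 2$ ($X = \sqrt{4} = 2$)
$\left(-11\right) \left(-8\right) + X f 6 = \left(-11\right) \left(-8\right) + 2 \cdot 6 \cdot 6 = 88 + 12 \cdot 6 = 88 + 72 = 160$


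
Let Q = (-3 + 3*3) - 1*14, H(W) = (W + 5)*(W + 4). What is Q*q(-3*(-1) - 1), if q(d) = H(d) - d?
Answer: -320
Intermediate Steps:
H(W) = (4 + W)*(5 + W) (H(W) = (5 + W)*(4 + W) = (4 + W)*(5 + W))
q(d) = 20 + d² + 8*d (q(d) = (20 + d² + 9*d) - d = 20 + d² + 8*d)
Q = -8 (Q = (-3 + 9) - 14 = 6 - 14 = -8)
Q*q(-3*(-1) - 1) = -8*(20 + (-3*(-1) - 1)² + 8*(-3*(-1) - 1)) = -8*(20 + (3 - 1)² + 8*(3 - 1)) = -8*(20 + 2² + 8*2) = -8*(20 + 4 + 16) = -8*40 = -320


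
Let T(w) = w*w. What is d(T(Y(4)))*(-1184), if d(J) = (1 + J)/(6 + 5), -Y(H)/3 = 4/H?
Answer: -11840/11 ≈ -1076.4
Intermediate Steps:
Y(H) = -12/H
T(w) = w²
d(J) = 1/11 + J/11 (d(J) = (1 + J)/11 = (1 + J)*(1/11) = 1/11 + J/11)
d(T(Y(4)))*(-1184) = (1/11 + (-12/4)²/11)*(-1184) = (1/11 + (-12*¼)²/11)*(-1184) = (1/11 + (1/11)*(-3)²)*(-1184) = (1/11 + (1/11)*9)*(-1184) = (1/11 + 9/11)*(-1184) = (10/11)*(-1184) = -11840/11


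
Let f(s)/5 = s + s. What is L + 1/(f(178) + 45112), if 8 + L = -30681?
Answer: -1439068587/46892 ≈ -30689.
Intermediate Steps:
f(s) = 10*s (f(s) = 5*(s + s) = 5*(2*s) = 10*s)
L = -30689 (L = -8 - 30681 = -30689)
L + 1/(f(178) + 45112) = -30689 + 1/(10*178 + 45112) = -30689 + 1/(1780 + 45112) = -30689 + 1/46892 = -1439068587/46892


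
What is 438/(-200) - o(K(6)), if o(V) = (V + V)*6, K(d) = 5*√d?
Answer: -219/100 - 60*√6 ≈ -149.16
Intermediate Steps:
o(V) = 12*V (o(V) = (2*V)*6 = 12*V)
438/(-200) - o(K(6)) = 438/(-200) - 12*5*√6 = 438*(-1/200) - 60*√6 = -219/100 - 60*√6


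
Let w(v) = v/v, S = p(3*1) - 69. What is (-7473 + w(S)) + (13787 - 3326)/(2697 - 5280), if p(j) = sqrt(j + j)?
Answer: -6436879/861 ≈ -7476.0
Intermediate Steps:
p(j) = sqrt(2)*sqrt(j) (p(j) = sqrt(2*j) = sqrt(2)*sqrt(j))
S = -69 + sqrt(6) (S = sqrt(2)*sqrt(3*1) - 69 = sqrt(2)*sqrt(3) - 69 = sqrt(6) - 69 = -69 + sqrt(6) ≈ -66.551)
w(v) = 1
(-7473 + w(S)) + (13787 - 3326)/(2697 - 5280) = (-7473 + 1) + (13787 - 3326)/(2697 - 5280) = -7472 + 10461/(-2583) = -7472 + 10461*(-1/2583) = -7472 - 3487/861 = -6436879/861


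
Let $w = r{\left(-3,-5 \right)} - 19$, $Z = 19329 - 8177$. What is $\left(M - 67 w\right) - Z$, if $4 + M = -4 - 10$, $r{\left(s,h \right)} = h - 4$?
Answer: $-9294$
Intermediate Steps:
$Z = 11152$
$r{\left(s,h \right)} = -4 + h$ ($r{\left(s,h \right)} = h - 4 = -4 + h$)
$w = -28$ ($w = \left(-4 - 5\right) - 19 = -9 - 19 = -28$)
$M = -18$ ($M = -4 - 14 = -18$)
$\left(M - 67 w\right) - Z = \left(-18 - -1876\right) - 11152 = \left(-18 + 1876\right) - 11152 = 1858 - 11152 = -9294$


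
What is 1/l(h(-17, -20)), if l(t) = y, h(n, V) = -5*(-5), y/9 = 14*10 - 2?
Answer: 1/1242 ≈ 0.00080515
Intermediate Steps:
y = 1242 (y = 9*(14*10 - 2) = 9*(140 - 2) = 9*138 = 1242)
h(n, V) = 25
l(t) = 1242
1/l(h(-17, -20)) = 1/1242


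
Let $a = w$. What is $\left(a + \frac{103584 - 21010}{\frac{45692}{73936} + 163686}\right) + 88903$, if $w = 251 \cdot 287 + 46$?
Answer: $\frac{487078103096558}{3025583447} \approx 1.6099 \cdot 10^{5}$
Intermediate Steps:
$w = 72083$ ($w = 72037 + 46 = 72083$)
$a = 72083$
$\left(a + \frac{103584 - 21010}{\frac{45692}{73936} + 163686}\right) + 88903 = \left(72083 + \frac{103584 - 21010}{\frac{45692}{73936} + 163686}\right) + 88903 = \left(72083 + \frac{82574}{45692 \cdot \frac{1}{73936} + 163686}\right) + 88903 = \left(72083 + \frac{82574}{\frac{11423}{18484} + 163686}\right) + 88903 = \left(72083 + \frac{82574}{\frac{3025583447}{18484}}\right) + 88903 = \left(72083 + 82574 \cdot \frac{18484}{3025583447}\right) + 88903 = \left(72083 + \frac{1526297816}{3025583447}\right) + 88903 = \frac{218094657907917}{3025583447} + 88903 = \frac{487078103096558}{3025583447}$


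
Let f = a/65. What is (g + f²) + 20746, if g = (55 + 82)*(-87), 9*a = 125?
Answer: 120833428/13689 ≈ 8827.0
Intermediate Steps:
a = 125/9 (a = (⅑)*125 = 125/9 ≈ 13.889)
g = -11919 (g = 137*(-87) = -11919)
f = 25/117 (f = (125/9)/65 = (125/9)*(1/65) = 25/117 ≈ 0.21368)
(g + f²) + 20746 = (-11919 + (25/117)²) + 20746 = (-11919 + 625/13689) + 20746 = -163158566/13689 + 20746 = 120833428/13689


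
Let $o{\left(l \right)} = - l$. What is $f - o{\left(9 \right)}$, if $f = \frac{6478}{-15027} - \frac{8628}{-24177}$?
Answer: $\frac{1080934787}{121102593} \approx 8.9258$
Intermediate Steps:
$f = - \frac{8988550}{121102593}$ ($f = 6478 \left(- \frac{1}{15027}\right) - - \frac{2876}{8059} = - \frac{6478}{15027} + \frac{2876}{8059} = - \frac{8988550}{121102593} \approx -0.074223$)
$f - o{\left(9 \right)} = - \frac{8988550}{121102593} - \left(-1\right) 9 = - \frac{8988550}{121102593} - -9 = - \frac{8988550}{121102593} + 9 = \frac{1080934787}{121102593}$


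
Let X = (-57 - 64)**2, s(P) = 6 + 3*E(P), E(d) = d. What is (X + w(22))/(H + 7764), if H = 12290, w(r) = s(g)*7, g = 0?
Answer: 14683/20054 ≈ 0.73217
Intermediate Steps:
s(P) = 6 + 3*P
w(r) = 42 (w(r) = (6 + 3*0)*7 = (6 + 0)*7 = 6*7 = 42)
X = 14641 (X = (-121)**2 = 14641)
(X + w(22))/(H + 7764) = (14641 + 42)/(12290 + 7764) = 14683/20054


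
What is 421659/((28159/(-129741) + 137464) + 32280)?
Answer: 54706460319/22022728145 ≈ 2.4841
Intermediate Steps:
421659/((28159/(-129741) + 137464) + 32280) = 421659/((28159*(-1/129741) + 137464) + 32280) = 421659/((-28159/129741 + 137464) + 32280) = 421659/(17834688665/129741 + 32280) = 421659/(22022728145/129741) = 421659*(129741/22022728145) = 54706460319/22022728145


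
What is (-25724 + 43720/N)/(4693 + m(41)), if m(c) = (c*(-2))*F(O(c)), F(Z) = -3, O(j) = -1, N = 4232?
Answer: -13602531/2612731 ≈ -5.2063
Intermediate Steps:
m(c) = 6*c (m(c) = (c*(-2))*(-3) = -2*c*(-3) = 6*c)
(-25724 + 43720/N)/(4693 + m(41)) = (-25724 + 43720/4232)/(4693 + 6*41) = (-25724 + 43720*(1/4232))/(4693 + 246) = (-25724 + 5465/529)/4939 = -13602531/529*1/4939 = -13602531/2612731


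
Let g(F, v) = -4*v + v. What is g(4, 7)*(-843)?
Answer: 17703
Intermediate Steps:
g(F, v) = -3*v
g(4, 7)*(-843) = -3*7*(-843) = -21*(-843) = 17703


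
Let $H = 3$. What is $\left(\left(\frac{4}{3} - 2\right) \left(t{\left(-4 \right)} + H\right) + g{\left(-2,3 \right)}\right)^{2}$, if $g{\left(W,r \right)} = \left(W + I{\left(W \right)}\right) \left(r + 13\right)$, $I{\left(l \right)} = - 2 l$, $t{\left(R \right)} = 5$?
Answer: $\frac{6400}{9} \approx 711.11$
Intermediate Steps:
$g{\left(W,r \right)} = - W \left(13 + r\right)$ ($g{\left(W,r \right)} = \left(W - 2 W\right) \left(r + 13\right) = - W \left(13 + r\right)$)
$\left(\left(\frac{4}{3} - 2\right) \left(t{\left(-4 \right)} + H\right) + g{\left(-2,3 \right)}\right)^{2} = \left(\left(\frac{4}{3} - 2\right) \left(5 + 3\right) - 2 \left(-13 - 3\right)\right)^{2} = \left(\left(4 \cdot \frac{1}{3} - 2\right) 8 - 2 \left(-13 - 3\right)\right)^{2} = \left(\left(\frac{4}{3} - 2\right) 8 - -32\right)^{2} = \left(\left(- \frac{2}{3}\right) 8 + 32\right)^{2} = \left(- \frac{16}{3} + 32\right)^{2} = \left(\frac{80}{3}\right)^{2} = \frac{6400}{9}$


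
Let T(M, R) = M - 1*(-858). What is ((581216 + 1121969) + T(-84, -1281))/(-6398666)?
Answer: -1703959/6398666 ≈ -0.26630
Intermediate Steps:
T(M, R) = 858 + M (T(M, R) = M + 858 = 858 + M)
((581216 + 1121969) + T(-84, -1281))/(-6398666) = ((581216 + 1121969) + (858 - 84))/(-6398666) = (1703185 + 774)*(-1/6398666) = 1703959*(-1/6398666) = -1703959/6398666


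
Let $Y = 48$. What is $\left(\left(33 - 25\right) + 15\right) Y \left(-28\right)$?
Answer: $-30912$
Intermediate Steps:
$\left(\left(33 - 25\right) + 15\right) Y \left(-28\right) = \left(\left(33 - 25\right) + 15\right) 48 \left(-28\right) = \left(8 + 15\right) 48 \left(-28\right) = 23 \cdot 48 \left(-28\right) = 1104 \left(-28\right) = -30912$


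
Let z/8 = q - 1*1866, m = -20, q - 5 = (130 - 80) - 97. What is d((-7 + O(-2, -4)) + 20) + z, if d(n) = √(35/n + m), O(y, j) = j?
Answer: -15264 + I*√145/3 ≈ -15264.0 + 4.0139*I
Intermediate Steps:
q = -42 (q = 5 + ((130 - 80) - 97) = 5 + (50 - 97) = 5 - 47 = -42)
z = -15264 (z = 8*(-42 - 1*1866) = 8*(-42 - 1866) = 8*(-1908) = -15264)
d(n) = √(-20 + 35/n) (d(n) = √(35/n - 20) = √(-20 + 35/n))
d((-7 + O(-2, -4)) + 20) + z = √(-20 + 35/((-7 - 4) + 20)) - 15264 = √(-20 + 35/(-11 + 20)) - 15264 = √(-20 + 35/9) - 15264 = √(-145/9) - 15264 = I*√145/3 - 15264 = -15264 + I*√145/3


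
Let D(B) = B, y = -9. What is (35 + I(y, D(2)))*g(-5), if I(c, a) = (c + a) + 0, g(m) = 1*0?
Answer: 0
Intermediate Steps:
g(m) = 0
I(c, a) = a + c (I(c, a) = (a + c) + 0 = a + c)
(35 + I(y, D(2)))*g(-5) = (35 + (2 - 9))*0 = (35 - 7)*0 = 28*0 = 0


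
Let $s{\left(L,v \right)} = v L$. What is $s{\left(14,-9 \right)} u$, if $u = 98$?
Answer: $-12348$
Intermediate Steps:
$s{\left(L,v \right)} = L v$
$s{\left(14,-9 \right)} u = 14 \left(-9\right) 98 = \left(-126\right) 98 = -12348$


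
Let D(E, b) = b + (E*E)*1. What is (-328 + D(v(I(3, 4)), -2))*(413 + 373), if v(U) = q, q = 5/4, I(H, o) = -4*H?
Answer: -2065215/8 ≈ -2.5815e+5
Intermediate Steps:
q = 5/4 (q = 5*(¼) = 5/4 ≈ 1.2500)
v(U) = 5/4
D(E, b) = b + E² (D(E, b) = b + E²*1 = b + E²)
(-328 + D(v(I(3, 4)), -2))*(413 + 373) = (-328 + (-2 + (5/4)²))*(413 + 373) = (-328 + (-2 + 25/16))*786 = (-328 - 7/16)*786 = -5255/16*786 = -2065215/8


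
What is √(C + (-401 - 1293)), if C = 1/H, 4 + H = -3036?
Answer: I*√978454590/760 ≈ 41.158*I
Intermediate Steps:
H = -3040 (H = -4 - 3036 = -3040)
C = -1/3040 (C = 1/(-3040) = -1/3040 ≈ -0.00032895)
√(C + (-401 - 1293)) = √(-1/3040 + (-401 - 1293)) = √(-1/3040 - 1694) = √(-5149761/3040) = I*√978454590/760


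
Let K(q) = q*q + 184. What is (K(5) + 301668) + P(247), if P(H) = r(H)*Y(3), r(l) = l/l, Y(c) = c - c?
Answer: 301877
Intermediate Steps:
Y(c) = 0
r(l) = 1
P(H) = 0 (P(H) = 1*0 = 0)
K(q) = 184 + q² (K(q) = q² + 184 = 184 + q²)
(K(5) + 301668) + P(247) = ((184 + 5²) + 301668) + 0 = ((184 + 25) + 301668) + 0 = (209 + 301668) + 0 = 301877 + 0 = 301877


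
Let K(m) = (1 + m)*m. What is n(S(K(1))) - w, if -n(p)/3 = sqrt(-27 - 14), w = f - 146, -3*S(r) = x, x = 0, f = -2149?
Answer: 2295 - 3*I*sqrt(41) ≈ 2295.0 - 19.209*I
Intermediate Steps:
K(m) = m*(1 + m)
S(r) = 0 (S(r) = -1/3*0 = 0)
w = -2295 (w = -2149 - 146 = -2295)
n(p) = -3*I*sqrt(41) (n(p) = -3*sqrt(-27 - 14) = -3*I*sqrt(41))
n(S(K(1))) - w = -3*I*sqrt(41) - 1*(-2295) = -3*I*sqrt(41) + 2295 = 2295 - 3*I*sqrt(41)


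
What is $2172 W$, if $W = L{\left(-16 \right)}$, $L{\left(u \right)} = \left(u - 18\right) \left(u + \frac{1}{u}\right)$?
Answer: $\frac{2372367}{2} \approx 1.1862 \cdot 10^{6}$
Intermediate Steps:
$L{\left(u \right)} = \left(-18 + u\right) \left(u + \frac{1}{u}\right)$
$W = \frac{4369}{8}$ ($W = 1 + \left(-16\right)^{2} - -288 - \frac{18}{-16} = 1 + 256 + 288 - - \frac{9}{8} = 1 + 256 + 288 + \frac{9}{8} = \frac{4369}{8} \approx 546.13$)
$2172 W = 2172 \cdot \frac{4369}{8} = \frac{2372367}{2}$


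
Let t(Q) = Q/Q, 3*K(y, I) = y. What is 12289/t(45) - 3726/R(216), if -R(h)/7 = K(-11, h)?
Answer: 935075/77 ≈ 12144.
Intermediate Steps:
K(y, I) = y/3
R(h) = 77/3 (R(h) = -7*(-11)/3 = -7*(-11/3) = 77/3)
t(Q) = 1
12289/t(45) - 3726/R(216) = 12289/1 - 3726/77/3 = 12289*1 - 3726*3/77 = 12289 - 11178/77 = 935075/77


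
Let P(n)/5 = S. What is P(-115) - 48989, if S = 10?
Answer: -48939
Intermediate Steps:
P(n) = 50 (P(n) = 5*10 = 50)
P(-115) - 48989 = 50 - 48989 = -48939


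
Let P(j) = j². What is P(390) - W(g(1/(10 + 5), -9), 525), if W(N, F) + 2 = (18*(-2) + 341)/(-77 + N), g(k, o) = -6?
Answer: 12624771/83 ≈ 1.5211e+5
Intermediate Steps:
W(N, F) = -2 + 305/(-77 + N) (W(N, F) = -2 + (18*(-2) + 341)/(-77 + N) = -2 + (-36 + 341)/(-77 + N) = -2 + 305/(-77 + N))
P(390) - W(g(1/(10 + 5), -9), 525) = 390² - (459 - 2*(-6))/(-77 - 6) = 152100 - (459 + 12)/(-83) = 152100 - (-1)*471/83 = 152100 - 1*(-471/83) = 152100 + 471/83 = 12624771/83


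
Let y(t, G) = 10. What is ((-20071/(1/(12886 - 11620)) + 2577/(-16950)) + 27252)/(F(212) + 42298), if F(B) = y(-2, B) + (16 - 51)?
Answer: -143411882959/238842450 ≈ -600.45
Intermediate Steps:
F(B) = -25 (F(B) = 10 + (16 - 51) = 10 - 35 = -25)
((-20071/(1/(12886 - 11620)) + 2577/(-16950)) + 27252)/(F(212) + 42298) = ((-20071/(1/(12886 - 11620)) + 2577/(-16950)) + 27252)/(-25 + 42298) = ((-20071/(1/1266) + 2577*(-1/16950)) + 27252)/42273 = ((-20071/1/1266 - 859/5650) + 27252)*(1/42273) = ((-20071*1266 - 859/5650) + 27252)*(1/42273) = ((-25409886 - 859/5650) + 27252)*(1/42273) = (-143565856759/5650 + 27252)*(1/42273) = -143411882959/5650*1/42273 = -143411882959/238842450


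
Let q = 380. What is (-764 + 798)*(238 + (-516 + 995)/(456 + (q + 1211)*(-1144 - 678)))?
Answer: 11726699773/1449173 ≈ 8092.0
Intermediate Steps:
(-764 + 798)*(238 + (-516 + 995)/(456 + (q + 1211)*(-1144 - 678))) = (-764 + 798)*(238 + (-516 + 995)/(456 + (380 + 1211)*(-1144 - 678))) = 34*(238 + 479/(456 + 1591*(-1822))) = 34*(238 + 479/(456 - 2898802)) = 34*(238 + 479/(-2898346)) = 34*(238 + 479*(-1/2898346)) = 34*(238 - 479/2898346) = 34*(689805869/2898346) = 11726699773/1449173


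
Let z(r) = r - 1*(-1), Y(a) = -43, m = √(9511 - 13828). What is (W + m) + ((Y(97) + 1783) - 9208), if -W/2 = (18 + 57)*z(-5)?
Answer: -6868 + I*√4317 ≈ -6868.0 + 65.704*I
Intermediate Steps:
m = I*√4317 (m = √(-4317) = I*√4317 ≈ 65.704*I)
z(r) = 1 + r (z(r) = r + 1 = 1 + r)
W = 600 (W = -2*(18 + 57)*(1 - 5) = -150*(-4) = -2*(-300) = 600)
(W + m) + ((Y(97) + 1783) - 9208) = (600 + I*√4317) + ((-43 + 1783) - 9208) = (600 + I*√4317) + (1740 - 9208) = (600 + I*√4317) - 7468 = -6868 + I*√4317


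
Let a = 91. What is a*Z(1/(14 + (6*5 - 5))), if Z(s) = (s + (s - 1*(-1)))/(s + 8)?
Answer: 3731/313 ≈ 11.920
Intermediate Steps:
Z(s) = (1 + 2*s)/(8 + s) (Z(s) = (s + (s + 1))/(8 + s) = (s + (1 + s))/(8 + s) = (1 + 2*s)/(8 + s))
a*Z(1/(14 + (6*5 - 5))) = 91*((1 + 2/(14 + (6*5 - 5)))/(8 + 1/(14 + (6*5 - 5)))) = 91*((1 + 2/(14 + (30 - 5)))/(8 + 1/(14 + (30 - 5)))) = 91*((1 + 2/(14 + 25))/(8 + 1/(14 + 25))) = 91*((1 + 2/39)/(8 + 1/39)) = 91*((1 + 2*(1/39))/(8 + 1/39)) = 91*((1 + 2/39)/(313/39)) = 91*((39/313)*(41/39)) = 91*(41/313) = 3731/313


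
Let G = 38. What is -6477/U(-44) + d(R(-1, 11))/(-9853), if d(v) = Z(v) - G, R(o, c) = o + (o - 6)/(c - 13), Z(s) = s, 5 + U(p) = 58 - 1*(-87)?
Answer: -63812911/1379420 ≈ -46.261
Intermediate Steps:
U(p) = 140 (U(p) = -5 + (58 - 1*(-87)) = -5 + (58 + 87) = -5 + 145 = 140)
R(o, c) = o + (-6 + o)/(-13 + c)
d(v) = -38 + v (d(v) = v - 1*38 = v - 38 = -38 + v)
-6477/U(-44) + d(R(-1, 11))/(-9853) = -6477/140 + (-38 + (-6 - 12*(-1) + 11*(-1))/(-13 + 11))/(-9853) = -6477*1/140 + (-38 + (-6 + 12 - 11)/(-2))*(-1/9853) = -6477/140 + (-38 - ½*(-5))*(-1/9853) = -6477/140 + (-38 + 5/2)*(-1/9853) = -6477/140 - 71/2*(-1/9853) = -6477/140 + 71/19706 = -63812911/1379420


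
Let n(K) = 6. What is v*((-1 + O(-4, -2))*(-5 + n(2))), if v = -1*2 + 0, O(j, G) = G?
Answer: 6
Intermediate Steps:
v = -2 (v = -2 + 0 = -2)
v*((-1 + O(-4, -2))*(-5 + n(2))) = -2*(-1 - 2)*(-5 + 6) = -(-6) = -2*(-3) = 6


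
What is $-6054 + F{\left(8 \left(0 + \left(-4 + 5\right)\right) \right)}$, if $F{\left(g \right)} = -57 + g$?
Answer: $-6103$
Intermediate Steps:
$-6054 + F{\left(8 \left(0 + \left(-4 + 5\right)\right) \right)} = -6054 - \left(57 - 8 \left(0 + \left(-4 + 5\right)\right)\right) = -6054 - \left(57 - 8 \left(0 + 1\right)\right) = -6054 + \left(-57 + 8 \cdot 1\right) = -6054 + \left(-57 + 8\right) = -6054 - 49 = -6103$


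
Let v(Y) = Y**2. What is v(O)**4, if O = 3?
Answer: 6561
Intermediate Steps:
v(O)**4 = (3**2)**4 = 9**4 = 6561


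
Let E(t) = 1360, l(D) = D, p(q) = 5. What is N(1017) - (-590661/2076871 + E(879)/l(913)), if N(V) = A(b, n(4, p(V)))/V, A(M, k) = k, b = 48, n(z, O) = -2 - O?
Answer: -2337393957700/1928418337791 ≈ -1.2121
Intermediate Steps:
N(V) = -7/V (N(V) = (-2 - 1*5)/V = (-2 - 5)/V = -7/V)
N(1017) - (-590661/2076871 + E(879)/l(913)) = -7/1017 - (-590661/2076871 + 1360/913) = -7/1017 - 1*2285271067/1896183223 = -7/1017 - 2285271067/1896183223 = -2337393957700/1928418337791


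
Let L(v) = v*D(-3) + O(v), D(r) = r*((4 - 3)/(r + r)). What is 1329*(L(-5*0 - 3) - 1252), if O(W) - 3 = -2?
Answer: -3329145/2 ≈ -1.6646e+6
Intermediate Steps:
D(r) = ½ (D(r) = r*(1/(2*r)) = ½)
O(W) = 1 (O(W) = 3 - 2 = 1)
L(v) = 1 + v/2 (L(v) = v*(½) + 1 = v/2 + 1 = 1 + v/2)
1329*(L(-5*0 - 3) - 1252) = 1329*((1 + (-5*0 - 3)/2) - 1252) = 1329*((1 + (0 - 3)/2) - 1252) = 1329*((1 + (½)*(-3)) - 1252) = 1329*((1 - 3/2) - 1252) = 1329*(-½ - 1252) = 1329*(-2505/2) = -3329145/2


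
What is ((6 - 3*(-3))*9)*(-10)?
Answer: -1350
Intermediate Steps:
((6 - 3*(-3))*9)*(-10) = ((6 + 9)*9)*(-10) = (15*9)*(-10) = 135*(-10) = -1350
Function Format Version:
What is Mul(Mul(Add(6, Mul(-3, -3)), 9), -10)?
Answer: -1350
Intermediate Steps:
Mul(Mul(Add(6, Mul(-3, -3)), 9), -10) = Mul(Mul(Add(6, 9), 9), -10) = Mul(Mul(15, 9), -10) = Mul(135, -10) = -1350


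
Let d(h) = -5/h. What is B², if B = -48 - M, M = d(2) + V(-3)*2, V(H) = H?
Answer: 6241/4 ≈ 1560.3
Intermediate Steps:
M = -17/2 (M = -5/2 - 3*2 = -5*½ - 6 = -5/2 - 6 = -17/2 ≈ -8.5000)
B = -79/2 (B = -48 - 1*(-17/2) = -48 + 17/2 = -79/2 ≈ -39.500)
B² = (-79/2)² = 6241/4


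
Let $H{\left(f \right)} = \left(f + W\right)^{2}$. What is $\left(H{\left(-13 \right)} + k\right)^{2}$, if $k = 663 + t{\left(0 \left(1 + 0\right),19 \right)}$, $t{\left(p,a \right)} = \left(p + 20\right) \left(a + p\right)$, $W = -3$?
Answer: $1687401$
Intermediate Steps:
$H{\left(f \right)} = \left(-3 + f\right)^{2}$ ($H{\left(f \right)} = \left(f - 3\right)^{2} = \left(-3 + f\right)^{2}$)
$t{\left(p,a \right)} = \left(20 + p\right) \left(a + p\right)$
$k = 1043$ ($k = 663 + \left(\left(0 \left(1 + 0\right)\right)^{2} + 20 \cdot 19 + 20 \cdot 0 \left(1 + 0\right) + 19 \cdot 0 \left(1 + 0\right)\right) = 663 + \left(\left(0 \cdot 1\right)^{2} + 380 + 20 \cdot 0 \cdot 1 + 19 \cdot 0 \cdot 1\right) = 663 + \left(0^{2} + 380 + 20 \cdot 0 + 19 \cdot 0\right) = 663 + \left(0 + 380 + 0 + 0\right) = 663 + 380 = 1043$)
$\left(H{\left(-13 \right)} + k\right)^{2} = \left(\left(-3 - 13\right)^{2} + 1043\right)^{2} = \left(\left(-16\right)^{2} + 1043\right)^{2} = \left(256 + 1043\right)^{2} = 1299^{2} = 1687401$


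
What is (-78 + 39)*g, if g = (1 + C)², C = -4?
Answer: -351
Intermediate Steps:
g = 9 (g = (1 - 4)² = (-3)² = 9)
(-78 + 39)*g = (-78 + 39)*9 = -39*9 = -351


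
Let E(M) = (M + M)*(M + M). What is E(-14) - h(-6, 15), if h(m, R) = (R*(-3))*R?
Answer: 1459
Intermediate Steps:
E(M) = 4*M**2 (E(M) = (2*M)*(2*M) = 4*M**2)
h(m, R) = -3*R**2 (h(m, R) = (-3*R)*R = -3*R**2)
E(-14) - h(-6, 15) = 4*(-14)**2 - (-3)*15**2 = 4*196 - (-3)*225 = 784 - 1*(-675) = 784 + 675 = 1459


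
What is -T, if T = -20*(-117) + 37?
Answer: -2377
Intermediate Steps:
T = 2377 (T = 2340 + 37 = 2377)
-T = -1*2377 = -2377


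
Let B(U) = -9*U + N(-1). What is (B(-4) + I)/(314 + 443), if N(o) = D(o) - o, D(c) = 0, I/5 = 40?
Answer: 237/757 ≈ 0.31308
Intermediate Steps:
I = 200 (I = 5*40 = 200)
N(o) = -o (N(o) = 0 - o = -o)
B(U) = 1 - 9*U (B(U) = -9*U - 1*(-1) = -9*U + 1 = 1 - 9*U)
(B(-4) + I)/(314 + 443) = ((1 - 9*(-4)) + 200)/(314 + 443) = ((1 + 36) + 200)/757 = (37 + 200)*(1/757) = 237*(1/757) = 237/757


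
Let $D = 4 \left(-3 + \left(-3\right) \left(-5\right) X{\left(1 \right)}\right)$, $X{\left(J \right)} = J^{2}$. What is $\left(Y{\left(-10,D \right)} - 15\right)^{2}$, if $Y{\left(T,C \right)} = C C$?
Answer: $5239521$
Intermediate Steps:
$D = 48$ ($D = 4 \left(-3 + \left(-3\right) \left(-5\right) 1^{2}\right) = 4 \left(-3 + 15 \cdot 1\right) = 4 \left(-3 + 15\right) = 4 \cdot 12 = 48$)
$Y{\left(T,C \right)} = C^{2}$
$\left(Y{\left(-10,D \right)} - 15\right)^{2} = \left(48^{2} - 15\right)^{2} = \left(2304 - 15\right)^{2} = 2289^{2} = 5239521$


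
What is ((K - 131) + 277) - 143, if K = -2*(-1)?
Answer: 5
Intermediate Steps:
K = 2
((K - 131) + 277) - 143 = ((2 - 131) + 277) - 143 = (-129 + 277) - 143 = 148 - 143 = 5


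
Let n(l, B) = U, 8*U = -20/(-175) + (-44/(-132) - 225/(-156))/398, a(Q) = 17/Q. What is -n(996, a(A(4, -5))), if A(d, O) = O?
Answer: -258047/17384640 ≈ -0.014843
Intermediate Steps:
U = 258047/17384640 (U = (-20/(-175) + (-44/(-132) - 225/(-156))/398)/8 = (-20*(-1/175) + (-44*(-1/132) - 225*(-1/156))*(1/398))/8 = (4/35 + (1/3 + 75/52)*(1/398))/8 = (4/35 + (277/156)*(1/398))/8 = (4/35 + 277/62088)/8 = (1/8)*(258047/2173080) = 258047/17384640 ≈ 0.014843)
n(l, B) = 258047/17384640
-n(996, a(A(4, -5))) = -1*258047/17384640 = -258047/17384640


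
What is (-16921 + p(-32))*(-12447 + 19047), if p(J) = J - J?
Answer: -111678600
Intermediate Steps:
p(J) = 0
(-16921 + p(-32))*(-12447 + 19047) = (-16921 + 0)*(-12447 + 19047) = -16921*6600 = -111678600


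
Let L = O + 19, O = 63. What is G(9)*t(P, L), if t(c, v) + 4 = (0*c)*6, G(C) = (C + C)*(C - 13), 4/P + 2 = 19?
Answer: 288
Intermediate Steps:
P = 4/17 (P = 4/(-2 + 19) = 4/17 ≈ 0.23529)
L = 82 (L = 63 + 19 = 82)
G(C) = 2*C*(-13 + C) (G(C) = (2*C)*(-13 + C) = 2*C*(-13 + C))
t(c, v) = -4 (t(c, v) = -4 + (0*c)*6 = -4 + 0*6 = -4 + 0 = -4)
G(9)*t(P, L) = (2*9*(-13 + 9))*(-4) = (2*9*(-4))*(-4) = -72*(-4) = 288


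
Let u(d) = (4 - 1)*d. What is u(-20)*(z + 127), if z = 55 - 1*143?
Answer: -2340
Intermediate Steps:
z = -88 (z = 55 - 143 = -88)
u(d) = 3*d
u(-20)*(z + 127) = (3*(-20))*(-88 + 127) = -60*39 = -2340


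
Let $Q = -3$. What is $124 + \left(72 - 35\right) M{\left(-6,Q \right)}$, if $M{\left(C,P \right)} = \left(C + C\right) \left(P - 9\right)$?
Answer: $5452$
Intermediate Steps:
$M{\left(C,P \right)} = 2 C \left(-9 + P\right)$
$124 + \left(72 - 35\right) M{\left(-6,Q \right)} = 124 + \left(72 - 35\right) 2 \left(-6\right) \left(-9 - 3\right) = 124 + \left(72 - 35\right) 2 \left(-6\right) \left(-12\right) = 124 + 37 \cdot 144 = 124 + 5328 = 5452$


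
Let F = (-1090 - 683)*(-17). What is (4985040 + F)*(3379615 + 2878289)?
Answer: 31384521240624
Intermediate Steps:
F = 30141 (F = -1773*(-17) = 30141)
(4985040 + F)*(3379615 + 2878289) = (4985040 + 30141)*(3379615 + 2878289) = 5015181*6257904 = 31384521240624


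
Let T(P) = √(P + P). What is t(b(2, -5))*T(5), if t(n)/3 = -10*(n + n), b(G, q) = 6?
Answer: -360*√10 ≈ -1138.4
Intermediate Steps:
T(P) = √2*√P (T(P) = √(2*P) = √2*√P)
t(n) = -60*n (t(n) = 3*(-10*(n + n)) = 3*(-20*n) = -60*n)
t(b(2, -5))*T(5) = (-60*6)*(√2*√5) = -360*√10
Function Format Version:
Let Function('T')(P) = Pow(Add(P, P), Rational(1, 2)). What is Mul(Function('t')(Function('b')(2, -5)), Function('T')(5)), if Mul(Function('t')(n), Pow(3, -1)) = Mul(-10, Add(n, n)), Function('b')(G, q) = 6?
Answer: Mul(-360, Pow(10, Rational(1, 2))) ≈ -1138.4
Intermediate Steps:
Function('T')(P) = Mul(Pow(2, Rational(1, 2)), Pow(P, Rational(1, 2))) (Function('T')(P) = Pow(Mul(2, P), Rational(1, 2)) = Mul(Pow(2, Rational(1, 2)), Pow(P, Rational(1, 2))))
Function('t')(n) = Mul(-60, n) (Function('t')(n) = Mul(3, Mul(-10, Add(n, n))) = Mul(3, Mul(-10, Mul(2, n))) = Mul(3, Mul(-20, n)) = Mul(-60, n))
Mul(Function('t')(Function('b')(2, -5)), Function('T')(5)) = Mul(Mul(-60, 6), Mul(Pow(2, Rational(1, 2)), Pow(5, Rational(1, 2)))) = Mul(-360, Pow(10, Rational(1, 2)))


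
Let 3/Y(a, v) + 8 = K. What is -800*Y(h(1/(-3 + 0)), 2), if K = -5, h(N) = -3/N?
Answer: 2400/13 ≈ 184.62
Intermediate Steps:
Y(a, v) = -3/13 (Y(a, v) = 3/(-8 - 5) = 3/(-13) = 3*(-1/13) = -3/13)
-800*Y(h(1/(-3 + 0)), 2) = -800*(-3/13) = 2400/13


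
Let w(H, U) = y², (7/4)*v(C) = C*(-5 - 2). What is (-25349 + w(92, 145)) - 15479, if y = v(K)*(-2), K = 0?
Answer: -40828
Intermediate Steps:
v(C) = -4*C (v(C) = 4*(C*(-5 - 2))/7 = 4*(C*(-7))/7 = 4*(-7*C)/7 = -4*C)
y = 0 (y = -4*0*(-2) = 0*(-2) = 0)
w(H, U) = 0 (w(H, U) = 0² = 0)
(-25349 + w(92, 145)) - 15479 = (-25349 + 0) - 15479 = -25349 - 15479 = -40828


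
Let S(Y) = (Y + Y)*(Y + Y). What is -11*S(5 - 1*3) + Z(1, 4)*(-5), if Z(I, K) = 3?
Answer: -191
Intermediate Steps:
S(Y) = 4*Y² (S(Y) = (2*Y)*(2*Y) = 4*Y²)
-11*S(5 - 1*3) + Z(1, 4)*(-5) = -44*(5 - 1*3)² + 3*(-5) = -44*(5 - 3)² - 15 = -44*2² - 15 = -44*4 - 15 = -11*16 - 15 = -176 - 15 = -191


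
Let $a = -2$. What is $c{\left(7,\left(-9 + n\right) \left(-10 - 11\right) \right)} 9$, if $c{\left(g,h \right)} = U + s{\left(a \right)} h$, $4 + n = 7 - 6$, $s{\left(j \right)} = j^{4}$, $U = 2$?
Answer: $36306$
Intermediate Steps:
$n = -3$ ($n = -4 + \left(7 - 6\right) = -4 + 1 = -3$)
$c{\left(g,h \right)} = 2 + 16 h$ ($c{\left(g,h \right)} = 2 + \left(-2\right)^{4} h = 2 + 16 h$)
$c{\left(7,\left(-9 + n\right) \left(-10 - 11\right) \right)} 9 = \left(2 + 16 \left(-9 - 3\right) \left(-10 - 11\right)\right) 9 = \left(2 + 16 \left(\left(-12\right) \left(-21\right)\right)\right) 9 = \left(2 + 16 \cdot 252\right) 9 = \left(2 + 4032\right) 9 = 4034 \cdot 9 = 36306$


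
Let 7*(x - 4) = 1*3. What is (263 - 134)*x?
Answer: 3999/7 ≈ 571.29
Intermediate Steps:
x = 31/7 (x = 4 + (1*3)/7 = 4 + (⅐)*3 = 4 + 3/7 = 31/7 ≈ 4.4286)
(263 - 134)*x = (263 - 134)*(31/7) = 129*(31/7) = 3999/7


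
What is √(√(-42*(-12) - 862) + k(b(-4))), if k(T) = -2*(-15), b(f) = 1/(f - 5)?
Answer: √(30 + I*√358) ≈ 5.7214 + 1.6535*I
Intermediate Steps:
b(f) = 1/(-5 + f)
k(T) = 30
√(√(-42*(-12) - 862) + k(b(-4))) = √(√(-42*(-12) - 862) + 30) = √(√(504 - 862) + 30) = √(√(-358) + 30) = √(I*√358 + 30) = √(30 + I*√358)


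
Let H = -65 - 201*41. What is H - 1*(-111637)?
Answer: 103331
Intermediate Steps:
H = -8306 (H = -65 - 8241 = -8306)
H - 1*(-111637) = -8306 - 1*(-111637) = -8306 + 111637 = 103331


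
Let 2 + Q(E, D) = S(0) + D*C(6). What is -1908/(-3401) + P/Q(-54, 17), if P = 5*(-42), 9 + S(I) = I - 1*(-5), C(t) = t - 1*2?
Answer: -297957/105431 ≈ -2.8261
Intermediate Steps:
C(t) = -2 + t (C(t) = t - 2 = -2 + t)
S(I) = -4 + I (S(I) = -9 + (I - 1*(-5)) = -9 + (I + 5) = -9 + (5 + I) = -4 + I)
Q(E, D) = -6 + 4*D (Q(E, D) = -2 + ((-4 + 0) + D*(-2 + 6)) = -2 + (-4 + D*4) = -2 + (-4 + 4*D) = -6 + 4*D)
P = -210
-1908/(-3401) + P/Q(-54, 17) = -1908/(-3401) - 210/(-6 + 4*17) = -1908*(-1/3401) - 210/(-6 + 68) = 1908/3401 - 210/62 = 1908/3401 - 210*1/62 = 1908/3401 - 105/31 = -297957/105431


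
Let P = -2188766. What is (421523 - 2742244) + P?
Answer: -4509487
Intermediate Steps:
(421523 - 2742244) + P = (421523 - 2742244) - 2188766 = -2320721 - 2188766 = -4509487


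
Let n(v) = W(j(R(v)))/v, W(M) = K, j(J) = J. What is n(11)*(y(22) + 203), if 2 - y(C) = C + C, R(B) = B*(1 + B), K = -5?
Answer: -805/11 ≈ -73.182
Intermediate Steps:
W(M) = -5
n(v) = -5/v
y(C) = 2 - 2*C (y(C) = 2 - (C + C) = 2 - 2*C)
n(11)*(y(22) + 203) = (-5/11)*((2 - 2*22) + 203) = (-5*1/11)*((2 - 44) + 203) = -5*(-42 + 203)/11 = -5/11*161 = -805/11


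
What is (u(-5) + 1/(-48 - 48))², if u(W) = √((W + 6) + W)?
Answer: (1 - 192*I)²/9216 ≈ -3.9999 - 0.041667*I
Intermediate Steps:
u(W) = √(6 + 2*W) (u(W) = √((6 + W) + W) = √(6 + 2*W))
(u(-5) + 1/(-48 - 48))² = (√(6 + 2*(-5)) + 1/(-48 - 48))² = (√(6 - 10) + 1/(-96))² = (√(-4) - 1/96)² = (2*I - 1/96)² = (-1/96 + 2*I)²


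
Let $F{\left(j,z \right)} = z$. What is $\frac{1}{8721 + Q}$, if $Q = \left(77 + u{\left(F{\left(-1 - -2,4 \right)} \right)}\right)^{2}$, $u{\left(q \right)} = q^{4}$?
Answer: $\frac{1}{119610} \approx 8.3605 \cdot 10^{-6}$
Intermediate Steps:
$Q = 110889$ ($Q = \left(77 + 4^{4}\right)^{2} = \left(77 + 256\right)^{2} = 333^{2} = 110889$)
$\frac{1}{8721 + Q} = \frac{1}{8721 + 110889} = \frac{1}{119610}$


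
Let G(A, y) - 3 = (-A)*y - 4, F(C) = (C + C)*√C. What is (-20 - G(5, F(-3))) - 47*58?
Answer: -2745 - 30*I*√3 ≈ -2745.0 - 51.962*I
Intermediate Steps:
F(C) = 2*C^(3/2) (F(C) = (2*C)*√C = 2*C^(3/2))
G(A, y) = -1 - A*y (G(A, y) = 3 + ((-A)*y - 4) = 3 + (-A*y - 4) = 3 + (-4 - A*y) = -1 - A*y)
(-20 - G(5, F(-3))) - 47*58 = (-20 - (-1 - 1*5*2*(-3)^(3/2))) - 47*58 = (-20 - (-1 - 1*5*2*(-3*I*√3))) - 2726 = (-20 - (-1 - 1*5*(-6*I*√3))) - 2726 = (-20 - (-1 + 30*I*√3)) - 2726 = (-20 + (1 - 30*I*√3)) - 2726 = (-19 - 30*I*√3) - 2726 = -2745 - 30*I*√3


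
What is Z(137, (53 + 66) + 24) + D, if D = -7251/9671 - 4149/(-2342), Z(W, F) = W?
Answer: 3126122171/22649482 ≈ 138.02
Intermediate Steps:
D = 23143137/22649482 (D = -7251*1/9671 - 4149*(-1/2342) = -7251/9671 + 4149/2342 = 23143137/22649482 ≈ 1.0218)
Z(137, (53 + 66) + 24) + D = 137 + 23143137/22649482 = 3126122171/22649482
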